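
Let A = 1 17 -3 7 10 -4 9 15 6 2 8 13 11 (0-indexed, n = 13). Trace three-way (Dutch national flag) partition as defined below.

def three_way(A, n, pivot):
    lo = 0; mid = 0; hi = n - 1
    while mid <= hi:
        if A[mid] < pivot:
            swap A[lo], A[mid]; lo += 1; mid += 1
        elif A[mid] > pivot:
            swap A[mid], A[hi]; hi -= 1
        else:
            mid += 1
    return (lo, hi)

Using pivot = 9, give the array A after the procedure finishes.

lo=0 mid=0 hi=12
1<9: swap(0,0), lo=1 mid=1 ⇒ 1 17 -3 7 10 -4 9 15 6 2 8 13 11
17>9: swap(1,12), hi=11 ⇒ 1 11 -3 7 10 -4 9 15 6 2 8 13 17
11>9: swap(1,11), hi=10 ⇒ 1 13 -3 7 10 -4 9 15 6 2 8 11 17
13>9: swap(1,10), hi=9 ⇒ 1 8 -3 7 10 -4 9 15 6 2 13 11 17
8<9: swap(1,1), lo=2 mid=2 ⇒ 1 8 -3 7 10 -4 9 15 6 2 13 11 17
-3<9: swap(2,2), lo=3 mid=3 ⇒ 1 8 -3 7 10 -4 9 15 6 2 13 11 17
7<9: swap(3,3), lo=4 mid=4 ⇒ 1 8 -3 7 10 -4 9 15 6 2 13 11 17
10>9: swap(4,9), hi=8 ⇒ 1 8 -3 7 2 -4 9 15 6 10 13 11 17
2<9: swap(4,4), lo=5 mid=5 ⇒ 1 8 -3 7 2 -4 9 15 6 10 13 11 17
-4<9: swap(5,5), lo=6 mid=6 ⇒ 1 8 -3 7 2 -4 9 15 6 10 13 11 17
9=9: mid=7
15>9: swap(7,8), hi=7 ⇒ 1 8 -3 7 2 -4 9 6 15 10 13 11 17
6<9: swap(6,7), lo=7 mid=8 ⇒ 1 8 -3 7 2 -4 6 9 15 10 13 11 17
done. lo=7 hi=7; A=1 8 -3 7 2 -4 6 9 15 10 13 11 17

1 8 -3 7 2 -4 6 9 15 10 13 11 17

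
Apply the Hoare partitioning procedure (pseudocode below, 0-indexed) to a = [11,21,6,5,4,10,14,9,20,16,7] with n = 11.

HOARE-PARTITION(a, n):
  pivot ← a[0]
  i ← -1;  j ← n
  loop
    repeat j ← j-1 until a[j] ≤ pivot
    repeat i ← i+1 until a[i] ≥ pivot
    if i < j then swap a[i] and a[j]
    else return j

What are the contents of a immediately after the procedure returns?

pivot=11
j stops at 10 (7), i stops at 0 (11); swap ⇒ [7,21,6,5,4,10,14,9,20,16,11]
j stops at 7 (9), i stops at 1 (21); swap ⇒ [7,9,6,5,4,10,14,21,20,16,11]
j stops at 5, i stops at 6; i≥j ⇒ return 5. a=[7,9,6,5,4,10,14,21,20,16,11]

[7,9,6,5,4,10,14,21,20,16,11]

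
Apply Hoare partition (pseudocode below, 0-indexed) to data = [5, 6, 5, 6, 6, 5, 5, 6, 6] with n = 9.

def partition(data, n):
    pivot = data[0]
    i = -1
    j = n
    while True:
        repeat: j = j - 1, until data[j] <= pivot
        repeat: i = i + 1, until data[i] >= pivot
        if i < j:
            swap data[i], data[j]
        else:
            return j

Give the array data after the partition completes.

[5, 5, 5, 6, 6, 6, 5, 6, 6]

pivot = data[0] = 5; i = -1, j = 9
j→6 (data[6]=5≤5), i→0 (data[0]=5≥5); i<j, swap → [5, 6, 5, 6, 6, 5, 5, 6, 6]
j→5 (data[5]=5≤5), i→1 (data[1]=6≥5); i<j, swap → [5, 5, 5, 6, 6, 6, 5, 6, 6]
j→2, i→2; i≥j, return j=2. data = [5, 5, 5, 6, 6, 6, 5, 6, 6]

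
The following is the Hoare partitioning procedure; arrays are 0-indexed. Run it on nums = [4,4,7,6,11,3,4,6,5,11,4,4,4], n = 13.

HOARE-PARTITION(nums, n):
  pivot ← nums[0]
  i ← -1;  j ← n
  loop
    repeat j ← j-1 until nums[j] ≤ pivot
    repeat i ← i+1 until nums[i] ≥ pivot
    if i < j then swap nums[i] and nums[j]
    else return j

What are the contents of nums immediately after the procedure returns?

pivot=4
j stops at 12 (4), i stops at 0 (4); swap ⇒ [4,4,7,6,11,3,4,6,5,11,4,4,4]
j stops at 11 (4), i stops at 1 (4); swap ⇒ [4,4,7,6,11,3,4,6,5,11,4,4,4]
j stops at 10 (4), i stops at 2 (7); swap ⇒ [4,4,4,6,11,3,4,6,5,11,7,4,4]
j stops at 6 (4), i stops at 3 (6); swap ⇒ [4,4,4,4,11,3,6,6,5,11,7,4,4]
j stops at 5 (3), i stops at 4 (11); swap ⇒ [4,4,4,4,3,11,6,6,5,11,7,4,4]
j stops at 4, i stops at 5; i≥j ⇒ return 4. nums=[4,4,4,4,3,11,6,6,5,11,7,4,4]

[4,4,4,4,3,11,6,6,5,11,7,4,4]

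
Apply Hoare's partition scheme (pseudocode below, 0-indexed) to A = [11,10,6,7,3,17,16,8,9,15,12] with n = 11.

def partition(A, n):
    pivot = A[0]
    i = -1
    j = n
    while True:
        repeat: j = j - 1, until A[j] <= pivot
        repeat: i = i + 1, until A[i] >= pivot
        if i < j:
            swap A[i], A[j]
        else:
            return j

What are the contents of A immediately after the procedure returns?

[9,10,6,7,3,8,16,17,11,15,12]

pivot = A[0] = 11; i = -1, j = 11
j→8 (A[8]=9≤11), i→0 (A[0]=11≥11); i<j, swap → [9,10,6,7,3,17,16,8,11,15,12]
j→7 (A[7]=8≤11), i→5 (A[5]=17≥11); i<j, swap → [9,10,6,7,3,8,16,17,11,15,12]
j→5, i→6; i≥j, return j=5. A = [9,10,6,7,3,8,16,17,11,15,12]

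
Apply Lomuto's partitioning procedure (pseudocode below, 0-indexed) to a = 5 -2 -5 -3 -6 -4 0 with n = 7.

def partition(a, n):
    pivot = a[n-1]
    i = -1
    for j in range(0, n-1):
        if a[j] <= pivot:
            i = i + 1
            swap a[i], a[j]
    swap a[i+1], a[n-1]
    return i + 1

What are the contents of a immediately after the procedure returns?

pivot=0, i=-1
j=0: 5>0, skip
j=1: -2≤0, i=0, swap(0,1) ⇒ -2 5 -5 -3 -6 -4 0
j=2: -5≤0, i=1, swap(1,2) ⇒ -2 -5 5 -3 -6 -4 0
j=3: -3≤0, i=2, swap(2,3) ⇒ -2 -5 -3 5 -6 -4 0
j=4: -6≤0, i=3, swap(3,4) ⇒ -2 -5 -3 -6 5 -4 0
j=5: -4≤0, i=4, swap(4,5) ⇒ -2 -5 -3 -6 -4 5 0
swap(5,6) ⇒ -2 -5 -3 -6 -4 0 5; return 5

-2 -5 -3 -6 -4 0 5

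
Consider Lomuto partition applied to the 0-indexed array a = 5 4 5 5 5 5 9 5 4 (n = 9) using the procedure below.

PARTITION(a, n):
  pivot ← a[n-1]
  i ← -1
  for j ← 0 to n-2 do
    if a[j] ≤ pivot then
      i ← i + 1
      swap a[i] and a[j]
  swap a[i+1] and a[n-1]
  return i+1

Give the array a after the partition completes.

4 4 5 5 5 5 9 5 5

pivot = a[8] = 4; i = -1
j=0: a[0]=5 > 4 → no swap
j=1: a[1]=4 ≤ 4 → i=0, swap a[0],a[1] → 4 5 5 5 5 5 9 5 4
j=2: a[2]=5 > 4 → no swap
j=3: a[3]=5 > 4 → no swap
j=4: a[4]=5 > 4 → no swap
j=5: a[5]=5 > 4 → no swap
j=6: a[6]=9 > 4 → no swap
j=7: a[7]=5 > 4 → no swap
final swap a[1],a[8] → 4 4 5 5 5 5 9 5 5; return 1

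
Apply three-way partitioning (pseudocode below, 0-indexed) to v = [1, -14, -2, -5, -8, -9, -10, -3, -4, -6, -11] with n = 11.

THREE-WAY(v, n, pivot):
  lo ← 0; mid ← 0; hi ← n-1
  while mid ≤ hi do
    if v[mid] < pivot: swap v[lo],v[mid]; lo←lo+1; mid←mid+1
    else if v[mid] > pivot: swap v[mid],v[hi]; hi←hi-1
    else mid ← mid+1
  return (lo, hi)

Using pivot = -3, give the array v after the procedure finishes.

[-11, -14, -6, -5, -8, -9, -10, -4, -3, -2, 1]

pivot = -3; lo=0, mid=0, hi=10
v[mid]=1>-3: swap v[0],v[10]; hi=9 → [-11, -14, -2, -5, -8, -9, -10, -3, -4, -6, 1]
v[mid]=-11<-3: swap v[0],v[0]; lo=1,mid=1 → [-11, -14, -2, -5, -8, -9, -10, -3, -4, -6, 1]
v[mid]=-14<-3: swap v[1],v[1]; lo=2,mid=2 → [-11, -14, -2, -5, -8, -9, -10, -3, -4, -6, 1]
v[mid]=-2>-3: swap v[2],v[9]; hi=8 → [-11, -14, -6, -5, -8, -9, -10, -3, -4, -2, 1]
v[mid]=-6<-3: swap v[2],v[2]; lo=3,mid=3 → [-11, -14, -6, -5, -8, -9, -10, -3, -4, -2, 1]
v[mid]=-5<-3: swap v[3],v[3]; lo=4,mid=4 → [-11, -14, -6, -5, -8, -9, -10, -3, -4, -2, 1]
v[mid]=-8<-3: swap v[4],v[4]; lo=5,mid=5 → [-11, -14, -6, -5, -8, -9, -10, -3, -4, -2, 1]
v[mid]=-9<-3: swap v[5],v[5]; lo=6,mid=6 → [-11, -14, -6, -5, -8, -9, -10, -3, -4, -2, 1]
v[mid]=-10<-3: swap v[6],v[6]; lo=7,mid=7 → [-11, -14, -6, -5, -8, -9, -10, -3, -4, -2, 1]
v[mid]=-3=-3: mid=8
v[mid]=-4<-3: swap v[7],v[8]; lo=8,mid=9 → [-11, -14, -6, -5, -8, -9, -10, -4, -3, -2, 1]
end: lo=8, hi=8; v = [-11, -14, -6, -5, -8, -9, -10, -4, -3, -2, 1]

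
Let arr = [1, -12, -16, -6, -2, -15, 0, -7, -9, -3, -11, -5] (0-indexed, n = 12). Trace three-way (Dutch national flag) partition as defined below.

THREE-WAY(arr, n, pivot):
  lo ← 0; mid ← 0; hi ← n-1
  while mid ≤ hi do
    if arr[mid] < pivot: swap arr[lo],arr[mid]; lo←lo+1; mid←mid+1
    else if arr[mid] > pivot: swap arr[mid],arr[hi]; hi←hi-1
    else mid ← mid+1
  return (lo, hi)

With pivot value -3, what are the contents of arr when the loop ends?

[-5, -12, -16, -6, -11, -15, -7, -9, -3, 0, -2, 1]

pivot = -3; lo=0, mid=0, hi=11
arr[mid]=1>-3: swap arr[0],arr[11]; hi=10 → [-5, -12, -16, -6, -2, -15, 0, -7, -9, -3, -11, 1]
arr[mid]=-5<-3: swap arr[0],arr[0]; lo=1,mid=1 → [-5, -12, -16, -6, -2, -15, 0, -7, -9, -3, -11, 1]
arr[mid]=-12<-3: swap arr[1],arr[1]; lo=2,mid=2 → [-5, -12, -16, -6, -2, -15, 0, -7, -9, -3, -11, 1]
arr[mid]=-16<-3: swap arr[2],arr[2]; lo=3,mid=3 → [-5, -12, -16, -6, -2, -15, 0, -7, -9, -3, -11, 1]
arr[mid]=-6<-3: swap arr[3],arr[3]; lo=4,mid=4 → [-5, -12, -16, -6, -2, -15, 0, -7, -9, -3, -11, 1]
arr[mid]=-2>-3: swap arr[4],arr[10]; hi=9 → [-5, -12, -16, -6, -11, -15, 0, -7, -9, -3, -2, 1]
arr[mid]=-11<-3: swap arr[4],arr[4]; lo=5,mid=5 → [-5, -12, -16, -6, -11, -15, 0, -7, -9, -3, -2, 1]
arr[mid]=-15<-3: swap arr[5],arr[5]; lo=6,mid=6 → [-5, -12, -16, -6, -11, -15, 0, -7, -9, -3, -2, 1]
arr[mid]=0>-3: swap arr[6],arr[9]; hi=8 → [-5, -12, -16, -6, -11, -15, -3, -7, -9, 0, -2, 1]
arr[mid]=-3=-3: mid=7
arr[mid]=-7<-3: swap arr[6],arr[7]; lo=7,mid=8 → [-5, -12, -16, -6, -11, -15, -7, -3, -9, 0, -2, 1]
arr[mid]=-9<-3: swap arr[7],arr[8]; lo=8,mid=9 → [-5, -12, -16, -6, -11, -15, -7, -9, -3, 0, -2, 1]
end: lo=8, hi=8; arr = [-5, -12, -16, -6, -11, -15, -7, -9, -3, 0, -2, 1]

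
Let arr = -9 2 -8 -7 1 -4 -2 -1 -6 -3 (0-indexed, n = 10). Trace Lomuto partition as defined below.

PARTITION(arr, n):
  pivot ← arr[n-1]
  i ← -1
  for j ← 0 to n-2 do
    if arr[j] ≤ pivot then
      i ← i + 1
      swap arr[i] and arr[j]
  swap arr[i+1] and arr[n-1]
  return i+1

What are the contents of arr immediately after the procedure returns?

-9 -8 -7 -4 -6 -3 -2 -1 1 2

pivot = arr[9] = -3; i = -1
j=0: arr[0]=-9 ≤ -3 → i=0, swap arr[0],arr[0] (no change) → -9 2 -8 -7 1 -4 -2 -1 -6 -3
j=1: arr[1]=2 > -3 → no swap
j=2: arr[2]=-8 ≤ -3 → i=1, swap arr[1],arr[2] → -9 -8 2 -7 1 -4 -2 -1 -6 -3
j=3: arr[3]=-7 ≤ -3 → i=2, swap arr[2],arr[3] → -9 -8 -7 2 1 -4 -2 -1 -6 -3
j=4: arr[4]=1 > -3 → no swap
j=5: arr[5]=-4 ≤ -3 → i=3, swap arr[3],arr[5] → -9 -8 -7 -4 1 2 -2 -1 -6 -3
j=6: arr[6]=-2 > -3 → no swap
j=7: arr[7]=-1 > -3 → no swap
j=8: arr[8]=-6 ≤ -3 → i=4, swap arr[4],arr[8] → -9 -8 -7 -4 -6 2 -2 -1 1 -3
final swap arr[5],arr[9] → -9 -8 -7 -4 -6 -3 -2 -1 1 2; return 5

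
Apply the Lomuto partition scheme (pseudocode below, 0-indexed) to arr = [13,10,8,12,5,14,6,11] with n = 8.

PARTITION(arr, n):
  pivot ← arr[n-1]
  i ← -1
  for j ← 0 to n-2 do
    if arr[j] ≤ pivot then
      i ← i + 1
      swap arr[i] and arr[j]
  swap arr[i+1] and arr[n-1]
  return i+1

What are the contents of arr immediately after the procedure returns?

pivot=11, i=-1
j=0: 13>11, skip
j=1: 10≤11, i=0, swap(0,1) ⇒ [10,13,8,12,5,14,6,11]
j=2: 8≤11, i=1, swap(1,2) ⇒ [10,8,13,12,5,14,6,11]
j=3: 12>11, skip
j=4: 5≤11, i=2, swap(2,4) ⇒ [10,8,5,12,13,14,6,11]
j=5: 14>11, skip
j=6: 6≤11, i=3, swap(3,6) ⇒ [10,8,5,6,13,14,12,11]
swap(4,7) ⇒ [10,8,5,6,11,14,12,13]; return 4

[10,8,5,6,11,14,12,13]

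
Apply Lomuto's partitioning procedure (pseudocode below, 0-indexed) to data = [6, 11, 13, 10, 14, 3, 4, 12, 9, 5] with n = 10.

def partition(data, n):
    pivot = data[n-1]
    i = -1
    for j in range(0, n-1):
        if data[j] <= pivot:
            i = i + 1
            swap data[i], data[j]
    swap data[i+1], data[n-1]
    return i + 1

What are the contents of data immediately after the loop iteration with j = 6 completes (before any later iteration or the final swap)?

pivot=5, i=-1
j=0: 6>5, skip
j=1: 11>5, skip
j=2: 13>5, skip
j=3: 10>5, skip
j=4: 14>5, skip
j=5: 3≤5, i=0, swap(0,5) ⇒ [3, 11, 13, 10, 14, 6, 4, 12, 9, 5]
j=6: 4≤5, i=1, swap(1,6) ⇒ [3, 4, 13, 10, 14, 6, 11, 12, 9, 5]
(after j=6) data = [3, 4, 13, 10, 14, 6, 11, 12, 9, 5]

[3, 4, 13, 10, 14, 6, 11, 12, 9, 5]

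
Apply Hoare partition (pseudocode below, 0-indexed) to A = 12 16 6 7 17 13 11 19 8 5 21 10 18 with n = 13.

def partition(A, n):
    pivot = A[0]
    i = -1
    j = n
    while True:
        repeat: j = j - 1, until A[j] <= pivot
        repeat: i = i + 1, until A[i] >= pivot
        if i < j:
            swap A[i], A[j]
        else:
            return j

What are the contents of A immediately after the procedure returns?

pivot = A[0] = 12; i = -1, j = 13
j→11 (A[11]=10≤12), i→0 (A[0]=12≥12); i<j, swap → 10 16 6 7 17 13 11 19 8 5 21 12 18
j→9 (A[9]=5≤12), i→1 (A[1]=16≥12); i<j, swap → 10 5 6 7 17 13 11 19 8 16 21 12 18
j→8 (A[8]=8≤12), i→4 (A[4]=17≥12); i<j, swap → 10 5 6 7 8 13 11 19 17 16 21 12 18
j→6 (A[6]=11≤12), i→5 (A[5]=13≥12); i<j, swap → 10 5 6 7 8 11 13 19 17 16 21 12 18
j→5, i→6; i≥j, return j=5. A = 10 5 6 7 8 11 13 19 17 16 21 12 18

10 5 6 7 8 11 13 19 17 16 21 12 18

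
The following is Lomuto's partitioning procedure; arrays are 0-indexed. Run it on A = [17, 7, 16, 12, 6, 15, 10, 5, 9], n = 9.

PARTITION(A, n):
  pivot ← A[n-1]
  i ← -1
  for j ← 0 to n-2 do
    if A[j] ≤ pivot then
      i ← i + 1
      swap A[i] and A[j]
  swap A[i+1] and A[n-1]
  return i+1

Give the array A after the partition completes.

pivot=9, i=-1
j=0: 17>9, skip
j=1: 7≤9, i=0, swap(0,1) ⇒ [7, 17, 16, 12, 6, 15, 10, 5, 9]
j=2: 16>9, skip
j=3: 12>9, skip
j=4: 6≤9, i=1, swap(1,4) ⇒ [7, 6, 16, 12, 17, 15, 10, 5, 9]
j=5: 15>9, skip
j=6: 10>9, skip
j=7: 5≤9, i=2, swap(2,7) ⇒ [7, 6, 5, 12, 17, 15, 10, 16, 9]
swap(3,8) ⇒ [7, 6, 5, 9, 17, 15, 10, 16, 12]; return 3

[7, 6, 5, 9, 17, 15, 10, 16, 12]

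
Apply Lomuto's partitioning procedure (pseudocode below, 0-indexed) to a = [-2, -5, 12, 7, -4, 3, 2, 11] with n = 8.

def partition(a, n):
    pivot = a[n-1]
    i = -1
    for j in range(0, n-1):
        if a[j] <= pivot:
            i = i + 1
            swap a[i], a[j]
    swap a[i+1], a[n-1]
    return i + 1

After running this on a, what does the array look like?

pivot=11, i=-1
j=0: -2≤11, i=0, swap(0,0) ⇒ [-2, -5, 12, 7, -4, 3, 2, 11]
j=1: -5≤11, i=1, swap(1,1) ⇒ [-2, -5, 12, 7, -4, 3, 2, 11]
j=2: 12>11, skip
j=3: 7≤11, i=2, swap(2,3) ⇒ [-2, -5, 7, 12, -4, 3, 2, 11]
j=4: -4≤11, i=3, swap(3,4) ⇒ [-2, -5, 7, -4, 12, 3, 2, 11]
j=5: 3≤11, i=4, swap(4,5) ⇒ [-2, -5, 7, -4, 3, 12, 2, 11]
j=6: 2≤11, i=5, swap(5,6) ⇒ [-2, -5, 7, -4, 3, 2, 12, 11]
swap(6,7) ⇒ [-2, -5, 7, -4, 3, 2, 11, 12]; return 6

[-2, -5, 7, -4, 3, 2, 11, 12]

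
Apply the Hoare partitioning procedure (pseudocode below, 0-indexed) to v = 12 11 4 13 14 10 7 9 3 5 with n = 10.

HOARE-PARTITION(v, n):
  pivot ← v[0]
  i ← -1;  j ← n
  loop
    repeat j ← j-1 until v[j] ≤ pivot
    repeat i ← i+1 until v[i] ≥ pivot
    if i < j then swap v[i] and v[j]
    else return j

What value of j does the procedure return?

pivot=12
j stops at 9 (5), i stops at 0 (12); swap ⇒ 5 11 4 13 14 10 7 9 3 12
j stops at 8 (3), i stops at 3 (13); swap ⇒ 5 11 4 3 14 10 7 9 13 12
j stops at 7 (9), i stops at 4 (14); swap ⇒ 5 11 4 3 9 10 7 14 13 12
j stops at 6, i stops at 7; i≥j ⇒ return 6. v=5 11 4 3 9 10 7 14 13 12

6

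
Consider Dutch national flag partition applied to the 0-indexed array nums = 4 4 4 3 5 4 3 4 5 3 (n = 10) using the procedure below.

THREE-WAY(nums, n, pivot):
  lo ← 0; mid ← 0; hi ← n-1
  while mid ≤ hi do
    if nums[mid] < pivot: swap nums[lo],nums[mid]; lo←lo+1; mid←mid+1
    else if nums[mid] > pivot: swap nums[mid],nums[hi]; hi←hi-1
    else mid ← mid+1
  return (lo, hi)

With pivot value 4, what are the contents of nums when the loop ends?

3 3 3 4 4 4 4 4 5 5

pivot = 4; lo=0, mid=0, hi=9
nums[mid]=4=4: mid=1
nums[mid]=4=4: mid=2
nums[mid]=4=4: mid=3
nums[mid]=3<4: swap nums[0],nums[3]; lo=1,mid=4 → 3 4 4 4 5 4 3 4 5 3
nums[mid]=5>4: swap nums[4],nums[9]; hi=8 → 3 4 4 4 3 4 3 4 5 5
nums[mid]=3<4: swap nums[1],nums[4]; lo=2,mid=5 → 3 3 4 4 4 4 3 4 5 5
nums[mid]=4=4: mid=6
nums[mid]=3<4: swap nums[2],nums[6]; lo=3,mid=7 → 3 3 3 4 4 4 4 4 5 5
nums[mid]=4=4: mid=8
nums[mid]=5>4: swap nums[8],nums[8]; hi=7 → 3 3 3 4 4 4 4 4 5 5
end: lo=3, hi=7; nums = 3 3 3 4 4 4 4 4 5 5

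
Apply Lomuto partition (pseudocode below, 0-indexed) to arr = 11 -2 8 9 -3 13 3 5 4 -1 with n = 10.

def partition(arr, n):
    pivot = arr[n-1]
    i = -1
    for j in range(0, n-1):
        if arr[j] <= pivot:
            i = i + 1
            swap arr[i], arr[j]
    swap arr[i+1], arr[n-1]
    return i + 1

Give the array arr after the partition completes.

pivot = arr[9] = -1; i = -1
j=0: arr[0]=11 > -1 → no swap
j=1: arr[1]=-2 ≤ -1 → i=0, swap arr[0],arr[1] → -2 11 8 9 -3 13 3 5 4 -1
j=2: arr[2]=8 > -1 → no swap
j=3: arr[3]=9 > -1 → no swap
j=4: arr[4]=-3 ≤ -1 → i=1, swap arr[1],arr[4] → -2 -3 8 9 11 13 3 5 4 -1
j=5: arr[5]=13 > -1 → no swap
j=6: arr[6]=3 > -1 → no swap
j=7: arr[7]=5 > -1 → no swap
j=8: arr[8]=4 > -1 → no swap
final swap arr[2],arr[9] → -2 -3 -1 9 11 13 3 5 4 8; return 2

-2 -3 -1 9 11 13 3 5 4 8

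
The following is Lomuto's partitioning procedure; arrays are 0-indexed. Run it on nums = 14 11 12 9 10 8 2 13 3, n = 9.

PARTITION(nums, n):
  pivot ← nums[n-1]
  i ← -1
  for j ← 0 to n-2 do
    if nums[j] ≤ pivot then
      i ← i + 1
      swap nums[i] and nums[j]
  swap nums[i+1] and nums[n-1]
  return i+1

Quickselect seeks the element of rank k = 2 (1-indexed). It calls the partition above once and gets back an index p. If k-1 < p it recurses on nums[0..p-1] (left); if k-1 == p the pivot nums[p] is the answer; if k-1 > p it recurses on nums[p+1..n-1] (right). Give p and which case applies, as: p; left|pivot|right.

1; pivot

pivot=3, i=-1
j=0: 14>3, skip
j=1: 11>3, skip
j=2: 12>3, skip
j=3: 9>3, skip
j=4: 10>3, skip
j=5: 8>3, skip
j=6: 2≤3, i=0, swap(0,6) ⇒ 2 11 12 9 10 8 14 13 3
j=7: 13>3, skip
swap(1,8) ⇒ 2 3 12 9 10 8 14 13 11; return 1
p = 1; k-1 = 1 == 1 ⇒ pivot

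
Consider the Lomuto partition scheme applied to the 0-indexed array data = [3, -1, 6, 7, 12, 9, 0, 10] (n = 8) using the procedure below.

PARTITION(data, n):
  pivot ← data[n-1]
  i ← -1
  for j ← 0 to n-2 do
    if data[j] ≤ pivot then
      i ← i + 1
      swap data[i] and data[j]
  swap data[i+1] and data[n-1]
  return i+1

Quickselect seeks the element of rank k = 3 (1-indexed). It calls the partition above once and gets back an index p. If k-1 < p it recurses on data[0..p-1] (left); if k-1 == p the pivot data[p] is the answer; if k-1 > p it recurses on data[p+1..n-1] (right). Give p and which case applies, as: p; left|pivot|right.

pivot = data[7] = 10; i = -1
j=0: data[0]=3 ≤ 10 → i=0, swap data[0],data[0] (no change) → [3, -1, 6, 7, 12, 9, 0, 10]
j=1: data[1]=-1 ≤ 10 → i=1, swap data[1],data[1] (no change) → [3, -1, 6, 7, 12, 9, 0, 10]
j=2: data[2]=6 ≤ 10 → i=2, swap data[2],data[2] (no change) → [3, -1, 6, 7, 12, 9, 0, 10]
j=3: data[3]=7 ≤ 10 → i=3, swap data[3],data[3] (no change) → [3, -1, 6, 7, 12, 9, 0, 10]
j=4: data[4]=12 > 10 → no swap
j=5: data[5]=9 ≤ 10 → i=4, swap data[4],data[5] → [3, -1, 6, 7, 9, 12, 0, 10]
j=6: data[6]=0 ≤ 10 → i=5, swap data[5],data[6] → [3, -1, 6, 7, 9, 0, 12, 10]
final swap data[6],data[7] → [3, -1, 6, 7, 9, 0, 10, 12]; return 6
p = 6; k-1 = 2 < 6 ⇒ left

6; left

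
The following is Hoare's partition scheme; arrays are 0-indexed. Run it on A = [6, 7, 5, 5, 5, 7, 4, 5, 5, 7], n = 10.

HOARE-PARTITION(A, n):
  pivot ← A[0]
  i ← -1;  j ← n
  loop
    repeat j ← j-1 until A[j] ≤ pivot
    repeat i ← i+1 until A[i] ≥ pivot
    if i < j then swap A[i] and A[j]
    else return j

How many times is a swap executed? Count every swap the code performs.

pivot = A[0] = 6; i = -1, j = 10
j→8 (A[8]=5≤6), i→0 (A[0]=6≥6); i<j, swap → [5, 7, 5, 5, 5, 7, 4, 5, 6, 7]
j→7 (A[7]=5≤6), i→1 (A[1]=7≥6); i<j, swap → [5, 5, 5, 5, 5, 7, 4, 7, 6, 7]
j→6 (A[6]=4≤6), i→5 (A[5]=7≥6); i<j, swap → [5, 5, 5, 5, 5, 4, 7, 7, 6, 7]
j→5, i→6; i≥j, return j=5. A = [5, 5, 5, 5, 5, 4, 7, 7, 6, 7]

3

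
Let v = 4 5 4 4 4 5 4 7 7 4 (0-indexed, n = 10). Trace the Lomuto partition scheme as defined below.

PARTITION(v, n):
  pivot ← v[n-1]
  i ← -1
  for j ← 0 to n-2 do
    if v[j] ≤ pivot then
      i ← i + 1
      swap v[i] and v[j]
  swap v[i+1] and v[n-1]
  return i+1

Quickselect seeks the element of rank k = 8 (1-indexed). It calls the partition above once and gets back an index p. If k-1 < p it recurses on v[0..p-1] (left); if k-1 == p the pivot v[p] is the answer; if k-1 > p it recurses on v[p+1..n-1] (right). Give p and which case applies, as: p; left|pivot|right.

5; right

pivot=4, i=-1
j=0: 4≤4, i=0, swap(0,0) ⇒ 4 5 4 4 4 5 4 7 7 4
j=1: 5>4, skip
j=2: 4≤4, i=1, swap(1,2) ⇒ 4 4 5 4 4 5 4 7 7 4
j=3: 4≤4, i=2, swap(2,3) ⇒ 4 4 4 5 4 5 4 7 7 4
j=4: 4≤4, i=3, swap(3,4) ⇒ 4 4 4 4 5 5 4 7 7 4
j=5: 5>4, skip
j=6: 4≤4, i=4, swap(4,6) ⇒ 4 4 4 4 4 5 5 7 7 4
j=7: 7>4, skip
j=8: 7>4, skip
swap(5,9) ⇒ 4 4 4 4 4 4 5 7 7 5; return 5
p = 5; k-1 = 7 > 5 ⇒ right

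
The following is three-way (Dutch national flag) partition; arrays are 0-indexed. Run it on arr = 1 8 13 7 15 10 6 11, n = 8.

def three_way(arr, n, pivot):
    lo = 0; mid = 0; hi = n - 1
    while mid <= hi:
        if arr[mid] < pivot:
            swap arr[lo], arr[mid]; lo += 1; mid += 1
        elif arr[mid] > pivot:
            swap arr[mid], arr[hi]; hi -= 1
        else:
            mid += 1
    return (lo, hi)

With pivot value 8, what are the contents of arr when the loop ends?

1 6 7 8 10 15 11 13

lo=0 mid=0 hi=7
1<8: swap(0,0), lo=1 mid=1 ⇒ 1 8 13 7 15 10 6 11
8=8: mid=2
13>8: swap(2,7), hi=6 ⇒ 1 8 11 7 15 10 6 13
11>8: swap(2,6), hi=5 ⇒ 1 8 6 7 15 10 11 13
6<8: swap(1,2), lo=2 mid=3 ⇒ 1 6 8 7 15 10 11 13
7<8: swap(2,3), lo=3 mid=4 ⇒ 1 6 7 8 15 10 11 13
15>8: swap(4,5), hi=4 ⇒ 1 6 7 8 10 15 11 13
10>8: swap(4,4), hi=3 ⇒ 1 6 7 8 10 15 11 13
done. lo=3 hi=3; arr=1 6 7 8 10 15 11 13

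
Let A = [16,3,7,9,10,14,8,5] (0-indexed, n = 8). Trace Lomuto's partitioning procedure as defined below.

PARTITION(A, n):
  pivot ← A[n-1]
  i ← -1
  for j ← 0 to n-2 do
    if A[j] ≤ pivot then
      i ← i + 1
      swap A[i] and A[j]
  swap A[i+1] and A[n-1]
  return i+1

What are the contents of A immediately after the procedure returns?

[3,5,7,9,10,14,8,16]

pivot = A[7] = 5; i = -1
j=0: A[0]=16 > 5 → no swap
j=1: A[1]=3 ≤ 5 → i=0, swap A[0],A[1] → [3,16,7,9,10,14,8,5]
j=2: A[2]=7 > 5 → no swap
j=3: A[3]=9 > 5 → no swap
j=4: A[4]=10 > 5 → no swap
j=5: A[5]=14 > 5 → no swap
j=6: A[6]=8 > 5 → no swap
final swap A[1],A[7] → [3,5,7,9,10,14,8,16]; return 1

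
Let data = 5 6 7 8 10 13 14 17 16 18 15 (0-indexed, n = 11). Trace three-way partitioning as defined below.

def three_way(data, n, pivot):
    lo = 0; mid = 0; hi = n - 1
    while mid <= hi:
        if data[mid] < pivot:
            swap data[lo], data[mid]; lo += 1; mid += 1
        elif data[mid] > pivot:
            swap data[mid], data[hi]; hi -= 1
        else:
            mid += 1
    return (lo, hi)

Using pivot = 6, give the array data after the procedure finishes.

5 6 8 10 13 14 17 16 18 15 7

pivot = 6; lo=0, mid=0, hi=10
data[mid]=5<6: swap data[0],data[0]; lo=1,mid=1 → 5 6 7 8 10 13 14 17 16 18 15
data[mid]=6=6: mid=2
data[mid]=7>6: swap data[2],data[10]; hi=9 → 5 6 15 8 10 13 14 17 16 18 7
data[mid]=15>6: swap data[2],data[9]; hi=8 → 5 6 18 8 10 13 14 17 16 15 7
data[mid]=18>6: swap data[2],data[8]; hi=7 → 5 6 16 8 10 13 14 17 18 15 7
data[mid]=16>6: swap data[2],data[7]; hi=6 → 5 6 17 8 10 13 14 16 18 15 7
data[mid]=17>6: swap data[2],data[6]; hi=5 → 5 6 14 8 10 13 17 16 18 15 7
data[mid]=14>6: swap data[2],data[5]; hi=4 → 5 6 13 8 10 14 17 16 18 15 7
data[mid]=13>6: swap data[2],data[4]; hi=3 → 5 6 10 8 13 14 17 16 18 15 7
data[mid]=10>6: swap data[2],data[3]; hi=2 → 5 6 8 10 13 14 17 16 18 15 7
data[mid]=8>6: swap data[2],data[2]; hi=1 → 5 6 8 10 13 14 17 16 18 15 7
end: lo=1, hi=1; data = 5 6 8 10 13 14 17 16 18 15 7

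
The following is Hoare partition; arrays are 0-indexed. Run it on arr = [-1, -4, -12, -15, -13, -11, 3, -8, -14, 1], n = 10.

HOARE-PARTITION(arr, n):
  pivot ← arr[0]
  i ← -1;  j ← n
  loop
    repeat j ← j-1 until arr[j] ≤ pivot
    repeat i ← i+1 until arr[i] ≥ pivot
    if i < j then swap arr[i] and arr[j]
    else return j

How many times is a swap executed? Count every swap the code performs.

pivot = arr[0] = -1; i = -1, j = 10
j→8 (arr[8]=-14≤-1), i→0 (arr[0]=-1≥-1); i<j, swap → [-14, -4, -12, -15, -13, -11, 3, -8, -1, 1]
j→7 (arr[7]=-8≤-1), i→6 (arr[6]=3≥-1); i<j, swap → [-14, -4, -12, -15, -13, -11, -8, 3, -1, 1]
j→6, i→7; i≥j, return j=6. arr = [-14, -4, -12, -15, -13, -11, -8, 3, -1, 1]

2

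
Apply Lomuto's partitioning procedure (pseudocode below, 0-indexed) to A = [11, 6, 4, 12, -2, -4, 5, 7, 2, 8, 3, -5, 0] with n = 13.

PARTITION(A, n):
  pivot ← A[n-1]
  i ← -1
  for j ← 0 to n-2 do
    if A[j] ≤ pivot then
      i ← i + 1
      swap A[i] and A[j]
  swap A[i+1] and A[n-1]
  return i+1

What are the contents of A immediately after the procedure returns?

[-2, -4, -5, 0, 11, 6, 5, 7, 2, 8, 3, 4, 12]

pivot=0, i=-1
j=0: 11>0, skip
j=1: 6>0, skip
j=2: 4>0, skip
j=3: 12>0, skip
j=4: -2≤0, i=0, swap(0,4) ⇒ [-2, 6, 4, 12, 11, -4, 5, 7, 2, 8, 3, -5, 0]
j=5: -4≤0, i=1, swap(1,5) ⇒ [-2, -4, 4, 12, 11, 6, 5, 7, 2, 8, 3, -5, 0]
j=6: 5>0, skip
j=7: 7>0, skip
j=8: 2>0, skip
j=9: 8>0, skip
j=10: 3>0, skip
j=11: -5≤0, i=2, swap(2,11) ⇒ [-2, -4, -5, 12, 11, 6, 5, 7, 2, 8, 3, 4, 0]
swap(3,12) ⇒ [-2, -4, -5, 0, 11, 6, 5, 7, 2, 8, 3, 4, 12]; return 3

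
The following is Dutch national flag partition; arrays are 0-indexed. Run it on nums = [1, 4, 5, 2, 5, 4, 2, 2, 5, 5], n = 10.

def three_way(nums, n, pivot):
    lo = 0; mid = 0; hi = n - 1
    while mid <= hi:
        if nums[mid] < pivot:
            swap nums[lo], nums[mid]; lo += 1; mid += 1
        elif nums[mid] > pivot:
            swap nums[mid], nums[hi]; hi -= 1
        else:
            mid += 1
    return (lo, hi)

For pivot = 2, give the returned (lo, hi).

(1, 3)

pivot = 2; lo=0, mid=0, hi=9
nums[mid]=1<2: swap nums[0],nums[0]; lo=1,mid=1 → [1, 4, 5, 2, 5, 4, 2, 2, 5, 5]
nums[mid]=4>2: swap nums[1],nums[9]; hi=8 → [1, 5, 5, 2, 5, 4, 2, 2, 5, 4]
nums[mid]=5>2: swap nums[1],nums[8]; hi=7 → [1, 5, 5, 2, 5, 4, 2, 2, 5, 4]
nums[mid]=5>2: swap nums[1],nums[7]; hi=6 → [1, 2, 5, 2, 5, 4, 2, 5, 5, 4]
nums[mid]=2=2: mid=2
nums[mid]=5>2: swap nums[2],nums[6]; hi=5 → [1, 2, 2, 2, 5, 4, 5, 5, 5, 4]
nums[mid]=2=2: mid=3
nums[mid]=2=2: mid=4
nums[mid]=5>2: swap nums[4],nums[5]; hi=4 → [1, 2, 2, 2, 4, 5, 5, 5, 5, 4]
nums[mid]=4>2: swap nums[4],nums[4]; hi=3 → [1, 2, 2, 2, 4, 5, 5, 5, 5, 4]
end: lo=1, hi=3; nums = [1, 2, 2, 2, 4, 5, 5, 5, 5, 4]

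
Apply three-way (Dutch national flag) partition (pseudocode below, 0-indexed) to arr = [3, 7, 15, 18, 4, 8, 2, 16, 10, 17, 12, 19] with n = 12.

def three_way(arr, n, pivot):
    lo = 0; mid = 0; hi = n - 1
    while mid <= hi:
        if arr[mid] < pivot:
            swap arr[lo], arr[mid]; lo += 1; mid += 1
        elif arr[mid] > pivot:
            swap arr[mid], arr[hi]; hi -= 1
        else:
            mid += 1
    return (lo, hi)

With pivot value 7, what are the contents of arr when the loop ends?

[3, 2, 4, 7, 8, 18, 16, 10, 17, 12, 19, 15]

pivot = 7; lo=0, mid=0, hi=11
arr[mid]=3<7: swap arr[0],arr[0]; lo=1,mid=1 → [3, 7, 15, 18, 4, 8, 2, 16, 10, 17, 12, 19]
arr[mid]=7=7: mid=2
arr[mid]=15>7: swap arr[2],arr[11]; hi=10 → [3, 7, 19, 18, 4, 8, 2, 16, 10, 17, 12, 15]
arr[mid]=19>7: swap arr[2],arr[10]; hi=9 → [3, 7, 12, 18, 4, 8, 2, 16, 10, 17, 19, 15]
arr[mid]=12>7: swap arr[2],arr[9]; hi=8 → [3, 7, 17, 18, 4, 8, 2, 16, 10, 12, 19, 15]
arr[mid]=17>7: swap arr[2],arr[8]; hi=7 → [3, 7, 10, 18, 4, 8, 2, 16, 17, 12, 19, 15]
arr[mid]=10>7: swap arr[2],arr[7]; hi=6 → [3, 7, 16, 18, 4, 8, 2, 10, 17, 12, 19, 15]
arr[mid]=16>7: swap arr[2],arr[6]; hi=5 → [3, 7, 2, 18, 4, 8, 16, 10, 17, 12, 19, 15]
arr[mid]=2<7: swap arr[1],arr[2]; lo=2,mid=3 → [3, 2, 7, 18, 4, 8, 16, 10, 17, 12, 19, 15]
arr[mid]=18>7: swap arr[3],arr[5]; hi=4 → [3, 2, 7, 8, 4, 18, 16, 10, 17, 12, 19, 15]
arr[mid]=8>7: swap arr[3],arr[4]; hi=3 → [3, 2, 7, 4, 8, 18, 16, 10, 17, 12, 19, 15]
arr[mid]=4<7: swap arr[2],arr[3]; lo=3,mid=4 → [3, 2, 4, 7, 8, 18, 16, 10, 17, 12, 19, 15]
end: lo=3, hi=3; arr = [3, 2, 4, 7, 8, 18, 16, 10, 17, 12, 19, 15]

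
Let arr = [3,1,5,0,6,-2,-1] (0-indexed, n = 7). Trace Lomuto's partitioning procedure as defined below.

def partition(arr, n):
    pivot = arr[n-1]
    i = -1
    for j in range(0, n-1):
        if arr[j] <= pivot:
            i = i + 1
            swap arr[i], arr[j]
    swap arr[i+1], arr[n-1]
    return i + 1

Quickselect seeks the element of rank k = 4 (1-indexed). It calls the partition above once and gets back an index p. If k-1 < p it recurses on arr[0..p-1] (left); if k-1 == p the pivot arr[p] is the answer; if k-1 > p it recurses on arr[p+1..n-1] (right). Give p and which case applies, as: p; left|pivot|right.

1; right

pivot = arr[6] = -1; i = -1
j=0: arr[0]=3 > -1 → no swap
j=1: arr[1]=1 > -1 → no swap
j=2: arr[2]=5 > -1 → no swap
j=3: arr[3]=0 > -1 → no swap
j=4: arr[4]=6 > -1 → no swap
j=5: arr[5]=-2 ≤ -1 → i=0, swap arr[0],arr[5] → [-2,1,5,0,6,3,-1]
final swap arr[1],arr[6] → [-2,-1,5,0,6,3,1]; return 1
p = 1; k-1 = 3 > 1 ⇒ right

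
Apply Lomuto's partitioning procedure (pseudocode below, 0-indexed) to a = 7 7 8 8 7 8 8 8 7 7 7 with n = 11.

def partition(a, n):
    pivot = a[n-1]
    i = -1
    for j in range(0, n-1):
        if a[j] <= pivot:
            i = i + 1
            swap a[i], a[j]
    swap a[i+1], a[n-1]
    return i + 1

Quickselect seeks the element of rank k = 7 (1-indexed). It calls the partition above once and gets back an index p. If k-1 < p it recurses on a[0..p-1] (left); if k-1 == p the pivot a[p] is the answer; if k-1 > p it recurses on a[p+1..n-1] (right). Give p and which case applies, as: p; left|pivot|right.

5; right

pivot = a[10] = 7; i = -1
j=0: a[0]=7 ≤ 7 → i=0, swap a[0],a[0] (no change) → 7 7 8 8 7 8 8 8 7 7 7
j=1: a[1]=7 ≤ 7 → i=1, swap a[1],a[1] (no change) → 7 7 8 8 7 8 8 8 7 7 7
j=2: a[2]=8 > 7 → no swap
j=3: a[3]=8 > 7 → no swap
j=4: a[4]=7 ≤ 7 → i=2, swap a[2],a[4] → 7 7 7 8 8 8 8 8 7 7 7
j=5: a[5]=8 > 7 → no swap
j=6: a[6]=8 > 7 → no swap
j=7: a[7]=8 > 7 → no swap
j=8: a[8]=7 ≤ 7 → i=3, swap a[3],a[8] → 7 7 7 7 8 8 8 8 8 7 7
j=9: a[9]=7 ≤ 7 → i=4, swap a[4],a[9] → 7 7 7 7 7 8 8 8 8 8 7
final swap a[5],a[10] → 7 7 7 7 7 7 8 8 8 8 8; return 5
p = 5; k-1 = 6 > 5 ⇒ right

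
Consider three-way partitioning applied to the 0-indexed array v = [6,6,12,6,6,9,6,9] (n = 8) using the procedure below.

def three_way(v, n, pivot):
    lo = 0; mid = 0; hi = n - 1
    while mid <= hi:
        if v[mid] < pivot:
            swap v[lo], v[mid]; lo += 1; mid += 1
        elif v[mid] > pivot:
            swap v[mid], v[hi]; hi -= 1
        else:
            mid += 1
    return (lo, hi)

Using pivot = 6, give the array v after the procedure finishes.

[6,6,6,6,6,9,9,12]

pivot = 6; lo=0, mid=0, hi=7
v[mid]=6=6: mid=1
v[mid]=6=6: mid=2
v[mid]=12>6: swap v[2],v[7]; hi=6 → [6,6,9,6,6,9,6,12]
v[mid]=9>6: swap v[2],v[6]; hi=5 → [6,6,6,6,6,9,9,12]
v[mid]=6=6: mid=3
v[mid]=6=6: mid=4
v[mid]=6=6: mid=5
v[mid]=9>6: swap v[5],v[5]; hi=4 → [6,6,6,6,6,9,9,12]
end: lo=0, hi=4; v = [6,6,6,6,6,9,9,12]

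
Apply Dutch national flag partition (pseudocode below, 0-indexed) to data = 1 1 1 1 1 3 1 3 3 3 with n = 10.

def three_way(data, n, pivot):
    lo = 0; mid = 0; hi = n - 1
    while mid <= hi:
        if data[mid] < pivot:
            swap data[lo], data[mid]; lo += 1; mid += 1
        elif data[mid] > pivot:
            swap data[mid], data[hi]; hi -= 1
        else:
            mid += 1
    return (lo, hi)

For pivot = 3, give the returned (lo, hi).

lo=0 mid=0 hi=9
1<3: swap(0,0), lo=1 mid=1 ⇒ 1 1 1 1 1 3 1 3 3 3
1<3: swap(1,1), lo=2 mid=2 ⇒ 1 1 1 1 1 3 1 3 3 3
1<3: swap(2,2), lo=3 mid=3 ⇒ 1 1 1 1 1 3 1 3 3 3
1<3: swap(3,3), lo=4 mid=4 ⇒ 1 1 1 1 1 3 1 3 3 3
1<3: swap(4,4), lo=5 mid=5 ⇒ 1 1 1 1 1 3 1 3 3 3
3=3: mid=6
1<3: swap(5,6), lo=6 mid=7 ⇒ 1 1 1 1 1 1 3 3 3 3
3=3: mid=8
3=3: mid=9
3=3: mid=10
done. lo=6 hi=9; data=1 1 1 1 1 1 3 3 3 3

(6, 9)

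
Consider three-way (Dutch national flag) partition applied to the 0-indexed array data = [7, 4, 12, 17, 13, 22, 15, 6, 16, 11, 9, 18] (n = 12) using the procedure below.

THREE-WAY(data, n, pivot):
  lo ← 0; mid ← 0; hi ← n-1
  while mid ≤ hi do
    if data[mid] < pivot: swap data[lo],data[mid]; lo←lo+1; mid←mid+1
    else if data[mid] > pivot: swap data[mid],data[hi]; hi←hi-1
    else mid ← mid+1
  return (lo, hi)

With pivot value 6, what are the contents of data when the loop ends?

[4, 6, 17, 13, 22, 15, 12, 16, 11, 9, 18, 7]

lo=0 mid=0 hi=11
7>6: swap(0,11), hi=10 ⇒ [18, 4, 12, 17, 13, 22, 15, 6, 16, 11, 9, 7]
18>6: swap(0,10), hi=9 ⇒ [9, 4, 12, 17, 13, 22, 15, 6, 16, 11, 18, 7]
9>6: swap(0,9), hi=8 ⇒ [11, 4, 12, 17, 13, 22, 15, 6, 16, 9, 18, 7]
11>6: swap(0,8), hi=7 ⇒ [16, 4, 12, 17, 13, 22, 15, 6, 11, 9, 18, 7]
16>6: swap(0,7), hi=6 ⇒ [6, 4, 12, 17, 13, 22, 15, 16, 11, 9, 18, 7]
6=6: mid=1
4<6: swap(0,1), lo=1 mid=2 ⇒ [4, 6, 12, 17, 13, 22, 15, 16, 11, 9, 18, 7]
12>6: swap(2,6), hi=5 ⇒ [4, 6, 15, 17, 13, 22, 12, 16, 11, 9, 18, 7]
15>6: swap(2,5), hi=4 ⇒ [4, 6, 22, 17, 13, 15, 12, 16, 11, 9, 18, 7]
22>6: swap(2,4), hi=3 ⇒ [4, 6, 13, 17, 22, 15, 12, 16, 11, 9, 18, 7]
13>6: swap(2,3), hi=2 ⇒ [4, 6, 17, 13, 22, 15, 12, 16, 11, 9, 18, 7]
17>6: swap(2,2), hi=1 ⇒ [4, 6, 17, 13, 22, 15, 12, 16, 11, 9, 18, 7]
done. lo=1 hi=1; data=[4, 6, 17, 13, 22, 15, 12, 16, 11, 9, 18, 7]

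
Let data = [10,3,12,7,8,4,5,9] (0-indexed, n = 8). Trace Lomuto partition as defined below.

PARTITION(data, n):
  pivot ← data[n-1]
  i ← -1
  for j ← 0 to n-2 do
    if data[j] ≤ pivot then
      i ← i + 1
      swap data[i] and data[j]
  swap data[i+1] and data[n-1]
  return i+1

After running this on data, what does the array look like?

[3,7,8,4,5,9,12,10]

pivot = data[7] = 9; i = -1
j=0: data[0]=10 > 9 → no swap
j=1: data[1]=3 ≤ 9 → i=0, swap data[0],data[1] → [3,10,12,7,8,4,5,9]
j=2: data[2]=12 > 9 → no swap
j=3: data[3]=7 ≤ 9 → i=1, swap data[1],data[3] → [3,7,12,10,8,4,5,9]
j=4: data[4]=8 ≤ 9 → i=2, swap data[2],data[4] → [3,7,8,10,12,4,5,9]
j=5: data[5]=4 ≤ 9 → i=3, swap data[3],data[5] → [3,7,8,4,12,10,5,9]
j=6: data[6]=5 ≤ 9 → i=4, swap data[4],data[6] → [3,7,8,4,5,10,12,9]
final swap data[5],data[7] → [3,7,8,4,5,9,12,10]; return 5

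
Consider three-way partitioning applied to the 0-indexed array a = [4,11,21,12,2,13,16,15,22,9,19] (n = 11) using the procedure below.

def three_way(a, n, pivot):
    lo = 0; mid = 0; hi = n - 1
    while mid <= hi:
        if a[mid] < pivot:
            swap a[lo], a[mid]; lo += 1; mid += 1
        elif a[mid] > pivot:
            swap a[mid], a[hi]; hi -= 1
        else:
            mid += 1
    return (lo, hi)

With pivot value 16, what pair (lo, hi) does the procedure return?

(7, 7)

lo=0 mid=0 hi=10
4<16: swap(0,0), lo=1 mid=1 ⇒ [4,11,21,12,2,13,16,15,22,9,19]
11<16: swap(1,1), lo=2 mid=2 ⇒ [4,11,21,12,2,13,16,15,22,9,19]
21>16: swap(2,10), hi=9 ⇒ [4,11,19,12,2,13,16,15,22,9,21]
19>16: swap(2,9), hi=8 ⇒ [4,11,9,12,2,13,16,15,22,19,21]
9<16: swap(2,2), lo=3 mid=3 ⇒ [4,11,9,12,2,13,16,15,22,19,21]
12<16: swap(3,3), lo=4 mid=4 ⇒ [4,11,9,12,2,13,16,15,22,19,21]
2<16: swap(4,4), lo=5 mid=5 ⇒ [4,11,9,12,2,13,16,15,22,19,21]
13<16: swap(5,5), lo=6 mid=6 ⇒ [4,11,9,12,2,13,16,15,22,19,21]
16=16: mid=7
15<16: swap(6,7), lo=7 mid=8 ⇒ [4,11,9,12,2,13,15,16,22,19,21]
22>16: swap(8,8), hi=7 ⇒ [4,11,9,12,2,13,15,16,22,19,21]
done. lo=7 hi=7; a=[4,11,9,12,2,13,15,16,22,19,21]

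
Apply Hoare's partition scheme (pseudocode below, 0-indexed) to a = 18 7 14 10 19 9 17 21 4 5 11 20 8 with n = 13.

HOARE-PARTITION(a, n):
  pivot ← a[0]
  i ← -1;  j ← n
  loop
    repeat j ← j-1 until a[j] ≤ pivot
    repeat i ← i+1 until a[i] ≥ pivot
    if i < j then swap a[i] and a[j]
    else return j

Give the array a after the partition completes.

pivot=18
j stops at 12 (8), i stops at 0 (18); swap ⇒ 8 7 14 10 19 9 17 21 4 5 11 20 18
j stops at 10 (11), i stops at 4 (19); swap ⇒ 8 7 14 10 11 9 17 21 4 5 19 20 18
j stops at 9 (5), i stops at 7 (21); swap ⇒ 8 7 14 10 11 9 17 5 4 21 19 20 18
j stops at 8, i stops at 9; i≥j ⇒ return 8. a=8 7 14 10 11 9 17 5 4 21 19 20 18

8 7 14 10 11 9 17 5 4 21 19 20 18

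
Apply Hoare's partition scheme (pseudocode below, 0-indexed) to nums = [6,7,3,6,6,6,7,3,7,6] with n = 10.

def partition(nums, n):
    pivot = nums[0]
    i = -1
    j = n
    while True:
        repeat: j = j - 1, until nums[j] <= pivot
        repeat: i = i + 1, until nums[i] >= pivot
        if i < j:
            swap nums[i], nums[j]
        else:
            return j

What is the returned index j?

pivot=6
j stops at 9 (6), i stops at 0 (6); swap ⇒ [6,7,3,6,6,6,7,3,7,6]
j stops at 7 (3), i stops at 1 (7); swap ⇒ [6,3,3,6,6,6,7,7,7,6]
j stops at 5 (6), i stops at 3 (6); swap ⇒ [6,3,3,6,6,6,7,7,7,6]
j stops at 4, i stops at 4; i≥j ⇒ return 4. nums=[6,3,3,6,6,6,7,7,7,6]

4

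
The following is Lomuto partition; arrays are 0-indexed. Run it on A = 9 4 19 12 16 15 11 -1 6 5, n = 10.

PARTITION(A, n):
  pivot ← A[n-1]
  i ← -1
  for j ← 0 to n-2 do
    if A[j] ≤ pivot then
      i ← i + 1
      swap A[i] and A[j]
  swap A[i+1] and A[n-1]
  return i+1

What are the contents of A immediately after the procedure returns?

pivot=5, i=-1
j=0: 9>5, skip
j=1: 4≤5, i=0, swap(0,1) ⇒ 4 9 19 12 16 15 11 -1 6 5
j=2: 19>5, skip
j=3: 12>5, skip
j=4: 16>5, skip
j=5: 15>5, skip
j=6: 11>5, skip
j=7: -1≤5, i=1, swap(1,7) ⇒ 4 -1 19 12 16 15 11 9 6 5
j=8: 6>5, skip
swap(2,9) ⇒ 4 -1 5 12 16 15 11 9 6 19; return 2

4 -1 5 12 16 15 11 9 6 19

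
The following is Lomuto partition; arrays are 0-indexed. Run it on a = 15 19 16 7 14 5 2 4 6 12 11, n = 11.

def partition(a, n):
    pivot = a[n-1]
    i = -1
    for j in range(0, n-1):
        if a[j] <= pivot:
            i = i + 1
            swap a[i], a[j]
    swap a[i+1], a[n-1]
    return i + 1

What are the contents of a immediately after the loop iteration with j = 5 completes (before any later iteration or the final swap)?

pivot=11, i=-1
j=0: 15>11, skip
j=1: 19>11, skip
j=2: 16>11, skip
j=3: 7≤11, i=0, swap(0,3) ⇒ 7 19 16 15 14 5 2 4 6 12 11
j=4: 14>11, skip
j=5: 5≤11, i=1, swap(1,5) ⇒ 7 5 16 15 14 19 2 4 6 12 11
(after j=5) a = 7 5 16 15 14 19 2 4 6 12 11

7 5 16 15 14 19 2 4 6 12 11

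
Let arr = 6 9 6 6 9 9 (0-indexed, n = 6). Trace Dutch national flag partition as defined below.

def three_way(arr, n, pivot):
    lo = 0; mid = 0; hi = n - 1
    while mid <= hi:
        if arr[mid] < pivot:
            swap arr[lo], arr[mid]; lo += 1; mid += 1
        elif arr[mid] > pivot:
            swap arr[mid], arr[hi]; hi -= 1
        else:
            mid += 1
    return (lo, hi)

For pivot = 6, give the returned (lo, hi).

pivot = 6; lo=0, mid=0, hi=5
arr[mid]=6=6: mid=1
arr[mid]=9>6: swap arr[1],arr[5]; hi=4 → 6 9 6 6 9 9
arr[mid]=9>6: swap arr[1],arr[4]; hi=3 → 6 9 6 6 9 9
arr[mid]=9>6: swap arr[1],arr[3]; hi=2 → 6 6 6 9 9 9
arr[mid]=6=6: mid=2
arr[mid]=6=6: mid=3
end: lo=0, hi=2; arr = 6 6 6 9 9 9

(0, 2)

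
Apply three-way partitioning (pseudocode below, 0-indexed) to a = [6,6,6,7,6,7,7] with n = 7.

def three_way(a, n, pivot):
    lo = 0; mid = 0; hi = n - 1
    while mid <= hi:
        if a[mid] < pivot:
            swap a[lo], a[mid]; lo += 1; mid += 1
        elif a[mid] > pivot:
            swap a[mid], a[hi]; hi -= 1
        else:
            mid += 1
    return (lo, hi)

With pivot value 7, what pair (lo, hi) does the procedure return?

(4, 6)

pivot = 7; lo=0, mid=0, hi=6
a[mid]=6<7: swap a[0],a[0]; lo=1,mid=1 → [6,6,6,7,6,7,7]
a[mid]=6<7: swap a[1],a[1]; lo=2,mid=2 → [6,6,6,7,6,7,7]
a[mid]=6<7: swap a[2],a[2]; lo=3,mid=3 → [6,6,6,7,6,7,7]
a[mid]=7=7: mid=4
a[mid]=6<7: swap a[3],a[4]; lo=4,mid=5 → [6,6,6,6,7,7,7]
a[mid]=7=7: mid=6
a[mid]=7=7: mid=7
end: lo=4, hi=6; a = [6,6,6,6,7,7,7]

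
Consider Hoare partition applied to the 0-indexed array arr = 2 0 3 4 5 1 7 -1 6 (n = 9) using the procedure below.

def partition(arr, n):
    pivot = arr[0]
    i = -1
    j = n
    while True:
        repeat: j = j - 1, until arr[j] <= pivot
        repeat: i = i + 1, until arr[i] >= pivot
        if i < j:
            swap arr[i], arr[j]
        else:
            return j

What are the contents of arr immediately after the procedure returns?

pivot=2
j stops at 7 (-1), i stops at 0 (2); swap ⇒ -1 0 3 4 5 1 7 2 6
j stops at 5 (1), i stops at 2 (3); swap ⇒ -1 0 1 4 5 3 7 2 6
j stops at 2, i stops at 3; i≥j ⇒ return 2. arr=-1 0 1 4 5 3 7 2 6

-1 0 1 4 5 3 7 2 6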